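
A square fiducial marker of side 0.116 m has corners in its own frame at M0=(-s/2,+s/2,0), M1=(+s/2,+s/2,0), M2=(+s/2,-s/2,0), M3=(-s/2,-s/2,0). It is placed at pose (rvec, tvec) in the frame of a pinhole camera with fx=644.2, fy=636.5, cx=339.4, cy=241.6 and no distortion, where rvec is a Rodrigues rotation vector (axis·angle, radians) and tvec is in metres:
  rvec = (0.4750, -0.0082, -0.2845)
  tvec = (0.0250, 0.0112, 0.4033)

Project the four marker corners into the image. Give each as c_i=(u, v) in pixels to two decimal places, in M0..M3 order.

Intrinsics K: fx=644.2, fy=636.5, cx=339.4, cy=241.6
Marker side s = 0.116 m; corners in marker frame (Z=0):
  M0 = (-0.0580, +0.0580, 0)
  M1 = (+0.0580, +0.0580, 0)
  M2 = (+0.0580, -0.0580, 0)
  M3 = (-0.0580, -0.0580, 0)
rvec = (0.4750, -0.0082, -0.2845), |rvec| = θ = 0.55374 rad = 31.727°
Rodrigues: sinθ=0.52588, 1−cosθ=0.14944; R = I + sinθ·[k]× + (1−cosθ)·[k]×²:
    [+0.96052 +0.26828 -0.07365]
    [-0.27208 +0.85059 -0.44996]
    [-0.05807 +0.45223 +0.89001]
t = (0.0250, 0.0112, 0.4033) m
M0: Pc = R·M0+t = (-0.01515, +0.07632, +0.43290); u = 644.2·(-0.01515)/0.43290 + 339.4 = 316.8555, v = 636.5·(+0.07632)/0.43290 + 241.6 = 353.8080
M1: Pc = R·M1+t = (+0.09627, +0.04475, +0.42616); u = 644.2·(+0.09627)/0.42616 + 339.4 = 484.9260, v = 636.5·(+0.04475)/0.42616 + 241.6 = 308.4428
M2: Pc = R·M2+t = (+0.06515, -0.05392, +0.37370); u = 644.2·(+0.06515)/0.37370 + 339.4 = 451.7072, v = 636.5·(-0.05392)/0.37370 + 241.6 = 149.7703
M3: Pc = R·M3+t = (-0.04627, -0.02235, +0.38044); u = 644.2·(-0.04627)/0.38044 + 339.4 = 261.0495, v = 636.5·(-0.02235)/0.38044 + 241.6 = 204.2005

c0=(316.86, 353.81) c1=(484.93, 308.44) c2=(451.71, 149.77) c3=(261.05, 204.20)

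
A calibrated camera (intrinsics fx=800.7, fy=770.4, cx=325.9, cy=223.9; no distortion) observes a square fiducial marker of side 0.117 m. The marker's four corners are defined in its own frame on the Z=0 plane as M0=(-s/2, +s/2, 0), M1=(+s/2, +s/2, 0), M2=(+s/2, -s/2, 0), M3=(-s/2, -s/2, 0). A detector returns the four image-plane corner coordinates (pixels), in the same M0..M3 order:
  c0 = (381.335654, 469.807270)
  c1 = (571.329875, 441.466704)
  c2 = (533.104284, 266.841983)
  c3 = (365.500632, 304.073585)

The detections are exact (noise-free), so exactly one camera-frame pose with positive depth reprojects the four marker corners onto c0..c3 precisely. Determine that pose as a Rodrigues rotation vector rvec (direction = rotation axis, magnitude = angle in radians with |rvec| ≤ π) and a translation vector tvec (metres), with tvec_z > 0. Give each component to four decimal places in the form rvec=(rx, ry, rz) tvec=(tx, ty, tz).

Intrinsics K: fx=800.7, fy=770.4, cx=325.9, cy=223.9
Marker side s = 0.117 m; corners in marker frame (Z=0):
  M0 = (-0.0585, +0.0585, 0)
  M1 = (+0.0585, +0.0585, 0)
  M2 = (+0.0585, -0.0585, 0)
  M3 = (-0.0585, -0.0585, 0)
Detected image corners:
  c0 = (381.335654, 469.807270) px
  c1 = (571.329875, 441.466704) px
  c2 = (533.104284, 266.841983) px
  c3 = (365.500632, 304.073585) px
Planar DLT: solve 8×8 A·h = b for H (H[2,2]=1):
  H  [+1229.18993 -223.50762 +458.73004]
  H  [-517.41616 +1092.03910 +366.30516]
  H  [-0.63427 -0.97443 +1.00000]
B = K⁻¹H; ‖b₁‖=1.963590, ‖b₂‖=1.963590; λ = 2/(‖b₁‖+‖b₂‖) = 0.509271, sign → tz>0 ⇒ λ=+0.509271
r₁ = λ·B[:,0] = (+0.91328,-0.24816,-0.32302); r₂ = λ·B[:,1] = (+0.05983,+0.86612,-0.49625)
r₃ = r₁×r₂ = (+0.40292,+0.43389,+0.80585); SVD([r₁ r₂ r₃]) → R = UVᵀ:
  R  [+0.91328 +0.05983 +0.40292]
  R  [-0.24816 +0.86612 +0.43389]
  R  [-0.32302 -0.49625 +0.80585]
t = (+0.08448, +0.09414, +0.50927) m
tr R = 2.585244; θ = arccos((tr R − 1)/2) = 0.655699 rad = 37.569°
axis k = ((R−Rᵀ)₃₂, (R−Rᵀ)₁₃, (R−Rᵀ)₂₁) / (2 sinθ) = (-0.762771, +0.595308, -0.252565)
rvec = θ·k = (-0.500148, +0.390343, -0.165607)

rvec=(-0.5001, 0.3903, -0.1656) tvec=(0.0845, 0.0941, 0.5093)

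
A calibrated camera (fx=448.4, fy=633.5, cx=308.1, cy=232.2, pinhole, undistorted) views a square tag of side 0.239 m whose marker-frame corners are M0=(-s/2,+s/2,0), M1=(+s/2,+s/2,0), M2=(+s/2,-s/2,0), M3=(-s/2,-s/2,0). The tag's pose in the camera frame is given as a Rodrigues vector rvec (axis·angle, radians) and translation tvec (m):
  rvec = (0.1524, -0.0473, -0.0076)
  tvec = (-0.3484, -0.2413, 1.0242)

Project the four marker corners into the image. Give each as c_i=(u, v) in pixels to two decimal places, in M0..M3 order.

c0=(106.00, 157.75) c1=(210.30, 156.92) c2=(206.37, 6.29) c3=(98.24, 5.47)

Intrinsics K: fx=448.4, fy=633.5, cx=308.1, cy=232.2
Marker side s = 0.239 m; corners in marker frame (Z=0):
  M0 = (-0.1195, +0.1195, 0)
  M1 = (+0.1195, +0.1195, 0)
  M2 = (+0.1195, -0.1195, 0)
  M3 = (-0.1195, -0.1195, 0)
rvec = (0.1524, -0.0473, -0.0076), |rvec| = θ = 0.15975 rad = 9.153°
Rodrigues: sinθ=0.15907, 1−cosθ=0.01273; R = I + sinθ·[k]× + (1−cosθ)·[k]×²:
    [+0.99885 +0.00397 -0.04768]
    [-0.01116 +0.98838 -0.15157]
    [+0.04652 +0.15193 +0.98730]
t = (-0.3484, -0.2413, 1.0242) m
M0: Pc = R·M0+t = (-0.46729, -0.12185, +1.03680); u = 448.4·(-0.46729)/1.03680 + 308.1 = 106.0042, v = 633.5·(-0.12185)/1.03680 + 232.2 = 157.7451
M1: Pc = R·M1+t = (-0.22856, -0.12452, +1.04792); u = 448.4·(-0.22856)/1.04792 + 308.1 = 210.2988, v = 633.5·(-0.12452)/1.04792 + 232.2 = 156.9220
M2: Pc = R·M2+t = (-0.22951, -0.36075, +1.01160); u = 448.4·(-0.22951)/1.01160 + 308.1 = 206.3675, v = 633.5·(-0.36075)/1.01160 + 232.2 = 6.2888
M3: Pc = R·M3+t = (-0.46824, -0.35808, +1.00048); u = 448.4·(-0.46824)/1.00048 + 308.1 = 98.2440, v = 633.5·(-0.35808)/1.00048 + 232.2 = 5.4678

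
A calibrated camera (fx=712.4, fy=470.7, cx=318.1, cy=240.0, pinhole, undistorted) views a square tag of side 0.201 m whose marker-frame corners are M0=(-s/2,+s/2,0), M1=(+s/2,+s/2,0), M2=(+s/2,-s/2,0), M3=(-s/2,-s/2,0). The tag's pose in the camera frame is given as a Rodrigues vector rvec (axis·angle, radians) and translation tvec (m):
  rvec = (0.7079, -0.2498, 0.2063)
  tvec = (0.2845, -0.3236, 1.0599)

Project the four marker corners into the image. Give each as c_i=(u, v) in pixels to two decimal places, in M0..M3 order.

Intrinsics K: fx=712.4, fy=470.7, cx=318.1, cy=240.0
Marker side s = 0.201 m; corners in marker frame (Z=0):
  M0 = (-0.1005, +0.1005, 0)
  M1 = (+0.1005, +0.1005, 0)
  M2 = (+0.1005, -0.1005, 0)
  M3 = (-0.1005, -0.1005, 0)
rvec = (0.7079, -0.2498, 0.2063), |rvec| = θ = 0.77851 rad = 44.605°
Rodrigues: sinθ=0.70222, 1−cosθ=0.28804; R = I + sinθ·[k]× + (1−cosθ)·[k]×²:
    [+0.95012 -0.27012 -0.15591]
    [+0.10204 +0.74161 -0.66302]
    [+0.29473 +0.61404 +0.73219]
t = (0.2845, -0.3236, 1.0599) m
M0: Pc = R·M0+t = (+0.16187, -0.25932, +1.09199); u = 712.4·(+0.16187)/1.09199 + 318.1 = 423.6990, v = 470.7·(-0.25932)/1.09199 + 240.0 = 128.2194
M1: Pc = R·M1+t = (+0.35284, -0.23881, +1.15123); u = 712.4·(+0.35284)/1.15123 + 318.1 = 536.4427, v = 470.7·(-0.23881)/1.15123 + 240.0 = 142.3575
M2: Pc = R·M2+t = (+0.40713, -0.38788, +1.02781); u = 712.4·(+0.40713)/1.02781 + 318.1 = 600.2948, v = 470.7·(-0.38788)/1.02781 + 240.0 = 62.3662
M3: Pc = R·M3+t = (+0.21616, -0.40839, +0.96857); u = 712.4·(+0.21616)/0.96857 + 318.1 = 477.0900, v = 470.7·(-0.40839)/0.96857 + 240.0 = 41.5341

c0=(423.70, 128.22) c1=(536.44, 142.36) c2=(600.29, 62.37) c3=(477.09, 41.53)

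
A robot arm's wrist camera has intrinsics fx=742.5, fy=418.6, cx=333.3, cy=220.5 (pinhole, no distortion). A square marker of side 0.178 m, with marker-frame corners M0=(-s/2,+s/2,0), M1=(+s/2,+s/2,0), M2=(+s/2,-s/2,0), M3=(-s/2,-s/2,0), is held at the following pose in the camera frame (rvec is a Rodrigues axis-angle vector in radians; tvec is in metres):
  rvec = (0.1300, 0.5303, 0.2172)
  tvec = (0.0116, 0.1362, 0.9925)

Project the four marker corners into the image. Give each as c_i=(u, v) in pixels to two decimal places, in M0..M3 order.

c0=(277.91, 300.59) c1=(388.04, 326.18) c2=(414.18, 252.43) c3=(298.40, 232.30)

Intrinsics K: fx=742.5, fy=418.6, cx=333.3, cy=220.5
Marker side s = 0.178 m; corners in marker frame (Z=0):
  M0 = (-0.0890, +0.0890, 0)
  M1 = (+0.0890, +0.0890, 0)
  M2 = (+0.0890, -0.0890, 0)
  M3 = (-0.0890, -0.0890, 0)
rvec = (0.1300, 0.5303, 0.2172), |rvec| = θ = 0.58762 rad = 33.668°
Rodrigues: sinθ=0.55438, 1−cosθ=0.16774; R = I + sinθ·[k]× + (1−cosθ)·[k]×²:
    [+0.84047 -0.17143 +0.51402]
    [+0.23840 +0.96887 -0.06669]
    [-0.48659 +0.17860 +0.85518]
t = (0.0116, 0.1362, 0.9925) m
M0: Pc = R·M0+t = (-0.07846, +0.20121, +1.05170); u = 742.5·(-0.07846)/1.05170 + 333.3 = 277.9080, v = 418.6·(+0.20121)/1.05170 + 220.5 = 300.5867
M1: Pc = R·M1+t = (+0.07115, +0.24365, +0.96509); u = 742.5·(+0.07115)/0.96509 + 333.3 = 388.0363, v = 418.6·(+0.24365)/0.96509 + 220.5 = 326.1803
M2: Pc = R·M2+t = (+0.10166, +0.07119, +0.93330); u = 742.5·(+0.10166)/0.93330 + 333.3 = 414.1764, v = 418.6·(+0.07119)/0.93330 + 220.5 = 252.4291
M3: Pc = R·M3+t = (-0.04795, +0.02875, +1.01991); u = 742.5·(-0.04795)/1.01991 + 333.3 = 298.3956, v = 418.6·(+0.02875)/1.01991 + 220.5 = 232.3008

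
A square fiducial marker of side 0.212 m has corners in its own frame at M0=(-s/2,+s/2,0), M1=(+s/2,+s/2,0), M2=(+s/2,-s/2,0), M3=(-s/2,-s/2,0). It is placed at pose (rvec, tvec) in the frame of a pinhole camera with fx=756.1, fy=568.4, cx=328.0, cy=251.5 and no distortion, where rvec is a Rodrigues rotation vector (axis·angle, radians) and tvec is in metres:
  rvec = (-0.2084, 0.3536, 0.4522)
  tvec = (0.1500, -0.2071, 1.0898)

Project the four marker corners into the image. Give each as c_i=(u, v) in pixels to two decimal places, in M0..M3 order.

c0=(336.21, 172.62) c1=(466.70, 211.71) c2=(532.89, 112.84) c3=(400.62, 81.54)

Intrinsics K: fx=756.1, fy=568.4, cx=328.0, cy=251.5
Marker side s = 0.212 m; corners in marker frame (Z=0):
  M0 = (-0.1060, +0.1060, 0)
  M1 = (+0.1060, +0.1060, 0)
  M2 = (+0.1060, -0.1060, 0)
  M3 = (-0.1060, -0.1060, 0)
rvec = (-0.2084, 0.3536, 0.4522), |rvec| = θ = 0.61069 rad = 34.990°
Rodrigues: sinθ=0.57344, 1−cosθ=0.18075; R = I + sinθ·[k]× + (1−cosθ)·[k]×²:
    [+0.84030 -0.46033 +0.28635]
    [+0.38890 +0.87985 +0.27318]
    [-0.37770 -0.11819 +0.91835]
t = (0.1500, -0.2071, 1.0898) m
M0: Pc = R·M0+t = (+0.01213, -0.15506, +1.11731); u = 756.1·(+0.01213)/1.11731 + 328.0 = 336.2112, v = 568.4·(-0.15506)/1.11731 + 251.5 = 172.6178
M1: Pc = R·M1+t = (+0.19028, -0.07261, +1.03724); u = 756.1·(+0.19028)/1.03724 + 328.0 = 466.7038, v = 568.4·(-0.07261)/1.03724 + 251.5 = 211.7084
M2: Pc = R·M2+t = (+0.28787, -0.25914, +1.06229); u = 756.1·(+0.28787)/1.06229 + 328.0 = 532.8924, v = 568.4·(-0.25914)/1.06229 + 251.5 = 112.8417
M3: Pc = R·M3+t = (+0.10972, -0.34159, +1.14236); u = 756.1·(+0.10972)/1.14236 + 328.0 = 400.6226, v = 568.4·(-0.34159)/1.14236 + 251.5 = 81.5385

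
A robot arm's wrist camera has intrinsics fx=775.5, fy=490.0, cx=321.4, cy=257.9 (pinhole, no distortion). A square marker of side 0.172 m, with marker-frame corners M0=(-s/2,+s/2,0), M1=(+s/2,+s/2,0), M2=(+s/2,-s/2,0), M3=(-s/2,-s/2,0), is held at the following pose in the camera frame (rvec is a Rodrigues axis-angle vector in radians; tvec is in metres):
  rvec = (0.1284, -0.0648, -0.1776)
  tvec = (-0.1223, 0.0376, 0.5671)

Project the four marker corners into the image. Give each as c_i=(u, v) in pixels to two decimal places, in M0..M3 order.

c0=(62.02, 374.89) c1=(290.75, 347.02) c2=(248.56, 203.81) c3=(9.64, 230.47)

Intrinsics K: fx=775.5, fy=490.0, cx=321.4, cy=257.9
Marker side s = 0.172 m; corners in marker frame (Z=0):
  M0 = (-0.0860, +0.0860, 0)
  M1 = (+0.0860, +0.0860, 0)
  M2 = (+0.0860, -0.0860, 0)
  M3 = (-0.0860, -0.0860, 0)
rvec = (0.1284, -0.0648, -0.1776), |rvec| = θ = 0.22853 rad = 13.094°
Rodrigues: sinθ=0.22655, 1−cosθ=0.02600; R = I + sinθ·[k]× + (1−cosθ)·[k]×²:
    [+0.98221 +0.17192 -0.07559]
    [-0.18020 +0.97609 -0.12156]
    [+0.05289 +0.13301 +0.98970]
t = (-0.1223, 0.0376, 0.5671) m
M0: Pc = R·M0+t = (-0.19199, +0.13704, +0.57399); u = 775.5·(-0.19199)/0.57399 + 321.4 = 62.0155, v = 490.0·(+0.13704)/0.57399 + 257.9 = 374.8880
M1: Pc = R·M1+t = (-0.02305, +0.10605, +0.58309); u = 775.5·(-0.02305)/0.58309 + 321.4 = 290.7499, v = 490.0·(+0.10605)/0.58309 + 257.9 = 347.0167
M2: Pc = R·M2+t = (-0.05261, -0.06184, +0.56021); u = 775.5·(-0.05261)/0.56021 + 321.4 = 248.5648, v = 490.0·(-0.06184)/0.56021 + 257.9 = 203.8093
M3: Pc = R·M3+t = (-0.22155, -0.03085, +0.55111); u = 775.5·(-0.22155)/0.55111 + 321.4 = 9.6387, v = 490.0·(-0.03085)/0.55111 + 257.9 = 230.4740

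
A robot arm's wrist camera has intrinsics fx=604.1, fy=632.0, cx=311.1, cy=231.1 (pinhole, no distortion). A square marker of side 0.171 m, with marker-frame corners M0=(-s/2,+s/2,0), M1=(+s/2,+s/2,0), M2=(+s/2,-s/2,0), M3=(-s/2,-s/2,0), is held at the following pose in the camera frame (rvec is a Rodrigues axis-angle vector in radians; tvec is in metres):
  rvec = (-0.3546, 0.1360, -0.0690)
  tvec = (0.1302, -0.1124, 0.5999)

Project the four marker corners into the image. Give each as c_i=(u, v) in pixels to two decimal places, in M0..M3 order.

c0=(362.53, 204.28) c1=(546.90, 185.70) c2=(516.84, 26.90) c3=(350.70, 48.86)

Intrinsics K: fx=604.1, fy=632.0, cx=311.1, cy=231.1
Marker side s = 0.171 m; corners in marker frame (Z=0):
  M0 = (-0.0855, +0.0855, 0)
  M1 = (+0.0855, +0.0855, 0)
  M2 = (+0.0855, -0.0855, 0)
  M3 = (-0.0855, -0.0855, 0)
rvec = (-0.3546, 0.1360, -0.0690), |rvec| = θ = 0.38600 rad = 22.116°
Rodrigues: sinθ=0.37649, 1−cosθ=0.07358; R = I + sinθ·[k]× + (1−cosθ)·[k]×²:
    [+0.98852 +0.04348 +0.14473]
    [-0.09111 +0.93556 +0.34123]
    [-0.12057 -0.35049 +0.92877]
t = (0.1302, -0.1124, 0.5999) m
M0: Pc = R·M0+t = (+0.04940, -0.02462, +0.58024); u = 604.1·(+0.04940)/0.58024 + 311.1 = 362.5311, v = 632.0·(-0.02462)/0.58024 + 231.1 = 204.2841
M1: Pc = R·M1+t = (+0.21844, -0.04020, +0.55962); u = 604.1·(+0.21844)/0.55962 + 311.1 = 546.8959, v = 632.0·(-0.04020)/0.55962 + 231.1 = 185.7006
M2: Pc = R·M2+t = (+0.21100, -0.20018, +0.61956); u = 604.1·(+0.21100)/0.61956 + 311.1 = 516.8354, v = 632.0·(-0.20018)/0.61956 + 231.1 = 26.9000
M3: Pc = R·M3+t = (+0.04196, -0.18460, +0.64018); u = 604.1·(+0.04196)/0.64018 + 311.1 = 350.6993, v = 632.0·(-0.18460)/0.64018 + 231.1 = 48.8578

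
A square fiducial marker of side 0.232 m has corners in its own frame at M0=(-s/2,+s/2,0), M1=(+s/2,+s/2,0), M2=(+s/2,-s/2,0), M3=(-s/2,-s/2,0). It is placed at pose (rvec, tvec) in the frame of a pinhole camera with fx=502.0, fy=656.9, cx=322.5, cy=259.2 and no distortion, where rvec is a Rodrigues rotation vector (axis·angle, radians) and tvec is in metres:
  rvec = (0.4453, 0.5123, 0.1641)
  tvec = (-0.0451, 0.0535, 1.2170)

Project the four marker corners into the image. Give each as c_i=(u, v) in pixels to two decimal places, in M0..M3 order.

Intrinsics K: fx=502.0, fy=656.9, cx=322.5, cy=259.2
Marker side s = 0.232 m; corners in marker frame (Z=0):
  M0 = (-0.1160, +0.1160, 0)
  M1 = (+0.1160, +0.1160, 0)
  M2 = (+0.1160, -0.1160, 0)
  M3 = (-0.1160, -0.1160, 0)
rvec = (0.4453, 0.5123, 0.1641), |rvec| = θ = 0.69834 rad = 40.012°
Rodrigues: sinθ=0.64294, 1−cosθ=0.23409; R = I + sinθ·[k]× + (1−cosθ)·[k]×²:
    [+0.86110 -0.04158 +0.50674]
    [+0.26059 +0.89189 -0.36963]
    [-0.43659 +0.45033 +0.77884]
t = (-0.0451, 0.0535, 1.2170) m
M0: Pc = R·M0+t = (-0.14981, +0.12673, +1.31988); u = 502.0·(-0.14981)/1.31988 + 322.5 = 265.5216, v = 656.9·(+0.12673)/1.31988 + 259.2 = 322.2737
M1: Pc = R·M1+t = (+0.04996, +0.18719, +1.21859); u = 502.0·(+0.04996)/1.21859 + 322.5 = 343.0825, v = 656.9·(+0.18719)/1.21859 + 259.2 = 360.1060
M2: Pc = R·M2+t = (+0.05961, -0.01973, +1.11412); u = 502.0·(+0.05961)/1.11412 + 322.5 = 349.3593, v = 656.9·(-0.01973)/1.11412 + 259.2 = 247.5660
M3: Pc = R·M3+t = (-0.14016, -0.08019, +1.21541); u = 502.0·(-0.14016)/1.21541 + 322.5 = 264.6081, v = 656.9·(-0.08019)/1.21541 + 259.2 = 215.8604

c0=(265.52, 322.27) c1=(343.08, 360.11) c2=(349.36, 247.57) c3=(264.61, 215.86)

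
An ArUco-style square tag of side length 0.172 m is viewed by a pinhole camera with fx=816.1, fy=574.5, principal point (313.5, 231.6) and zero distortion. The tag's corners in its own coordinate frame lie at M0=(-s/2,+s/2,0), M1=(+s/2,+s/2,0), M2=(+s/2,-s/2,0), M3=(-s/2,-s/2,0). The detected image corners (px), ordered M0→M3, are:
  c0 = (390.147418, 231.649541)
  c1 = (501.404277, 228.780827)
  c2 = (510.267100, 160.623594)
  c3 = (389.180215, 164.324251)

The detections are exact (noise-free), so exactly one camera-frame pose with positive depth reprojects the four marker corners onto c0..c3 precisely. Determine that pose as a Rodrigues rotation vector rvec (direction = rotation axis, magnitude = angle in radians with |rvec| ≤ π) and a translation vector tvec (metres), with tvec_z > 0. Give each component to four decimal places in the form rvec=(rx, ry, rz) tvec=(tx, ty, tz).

rvec=(0.6428, 0.0443, -0.0542) tvec=(0.2001, -0.0718, 1.2191)

Intrinsics K: fx=816.1, fy=574.5, cx=313.5, cy=231.6
Marker side s = 0.172 m; corners in marker frame (Z=0):
  M0 = (-0.0860, +0.0860, 0)
  M1 = (+0.0860, +0.0860, 0)
  M2 = (+0.0860, -0.0860, 0)
  M3 = (-0.0860, -0.0860, 0)
Detected image corners:
  c0 = (390.147418, 231.649541) px
  c1 = (501.404277, 228.780827) px
  c2 = (510.267100, 160.623594) px
  c3 = (389.180215, 164.324251) px
Planar DLT: solve 8×8 A·h = b for H (H[2,2]=1):
  H  [+652.88812 +196.71265 +447.42860]
  H  [-28.34622 +490.10951 +197.77957]
  H  [-0.04763 +0.49034 +1.00000]
B = K⁻¹H; ‖b₁‖=0.820244, ‖b₂‖=0.820244; λ = 2/(‖b₁‖+‖b₂‖) = 1.219149, sign → tz>0 ⇒ λ=+1.219149
r₁ = λ·B[:,0] = (+0.99764,-0.03675,-0.05806); r₂ = λ·B[:,1] = (+0.06422,+0.79907,+0.59779)
r₃ = r₁×r₂ = (+0.02443,-0.60011,+0.79954); SVD([r₁ r₂ r₃]) → R = UVᵀ:
  R  [+0.99764 +0.06422 +0.02443]
  R  [-0.03675 +0.79907 -0.60011]
  R  [-0.05806 +0.59779 +0.79954]
t = (+0.20007, -0.07177, +1.21915) m
tr R = 2.596255; θ = arccos((tr R − 1)/2) = 0.646616 rad = 37.048°
axis k = ((R−Rᵀ)₃₂, (R−Rᵀ)₁₃, (R−Rᵀ)₂₁) / (2 sinθ) = (+0.994128, +0.068461, -0.083795)
rvec = θ·k = (+0.642819, +0.044268, -0.054183)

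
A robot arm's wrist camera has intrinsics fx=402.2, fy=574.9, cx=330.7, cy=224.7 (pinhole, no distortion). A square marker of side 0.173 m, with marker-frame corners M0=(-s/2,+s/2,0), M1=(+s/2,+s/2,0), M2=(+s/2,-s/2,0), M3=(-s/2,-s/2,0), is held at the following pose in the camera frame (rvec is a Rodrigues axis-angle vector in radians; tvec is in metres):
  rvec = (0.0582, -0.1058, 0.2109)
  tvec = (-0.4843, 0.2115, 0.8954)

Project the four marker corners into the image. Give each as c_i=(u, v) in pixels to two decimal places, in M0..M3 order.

Intrinsics K: fx=402.2, fy=574.9, cx=330.7, cy=224.7
Marker side s = 0.173 m; corners in marker frame (Z=0):
  M0 = (-0.0865, +0.0865, 0)
  M1 = (+0.0865, +0.0865, 0)
  M2 = (+0.0865, -0.0865, 0)
  M3 = (-0.0865, -0.0865, 0)
rvec = (0.0582, -0.1058, 0.2109), |rvec| = θ = 0.24302 rad = 13.924°
Rodrigues: sinθ=0.24064, 1−cosθ=0.02938; R = I + sinθ·[k]× + (1−cosθ)·[k]×²:
    [+0.97230 -0.21189 -0.09865]
    [+0.20577 +0.97618 -0.06873]
    [+0.11087 +0.04653 +0.99275]
t = (-0.4843, 0.2115, 0.8954) m
M0: Pc = R·M0+t = (-0.58673, +0.27814, +0.88983); u = 402.2·(-0.58673)/0.88983 + 330.7 = 65.5002, v = 574.9·(+0.27814)/0.88983 + 224.7 = 404.4001
M1: Pc = R·M1+t = (-0.41852, +0.31374, +0.90901); u = 402.2·(-0.41852)/0.90901 + 330.7 = 145.5207, v = 574.9·(+0.31374)/0.90901 + 224.7 = 423.1219
M2: Pc = R·M2+t = (-0.38187, +0.14486, +0.90097); u = 402.2·(-0.38187)/0.90097 + 330.7 = 160.2307, v = 574.9·(+0.14486)/0.90097 + 224.7 = 317.1334
M3: Pc = R·M3+t = (-0.55008, +0.10926, +0.88179); u = 402.2·(-0.55008)/0.88179 + 330.7 = 79.7996, v = 574.9·(+0.10926)/0.88179 + 224.7 = 295.9354

c0=(65.50, 404.40) c1=(145.52, 423.12) c2=(160.23, 317.13) c3=(79.80, 295.94)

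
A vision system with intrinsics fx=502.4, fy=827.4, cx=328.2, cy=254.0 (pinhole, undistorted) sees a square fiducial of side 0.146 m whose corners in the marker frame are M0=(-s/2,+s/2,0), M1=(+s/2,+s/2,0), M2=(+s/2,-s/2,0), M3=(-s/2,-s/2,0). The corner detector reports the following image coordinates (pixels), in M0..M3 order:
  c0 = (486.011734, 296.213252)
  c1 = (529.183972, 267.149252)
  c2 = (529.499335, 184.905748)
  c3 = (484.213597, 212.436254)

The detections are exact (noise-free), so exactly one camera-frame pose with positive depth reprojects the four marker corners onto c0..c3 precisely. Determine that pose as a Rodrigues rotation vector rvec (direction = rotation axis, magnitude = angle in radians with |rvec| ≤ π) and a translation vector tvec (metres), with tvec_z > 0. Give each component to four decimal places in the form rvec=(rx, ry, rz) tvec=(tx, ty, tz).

rvec=(0.4002, -0.3817, -0.2529) tvec=(0.4670, -0.0207, 1.3076)

Intrinsics K: fx=502.4, fy=827.4, cx=328.2, cy=254.0
Marker side s = 0.146 m; corners in marker frame (Z=0):
  M0 = (-0.0730, +0.0730, 0)
  M1 = (+0.0730, +0.0730, 0)
  M2 = (+0.0730, -0.0730, 0)
  M3 = (-0.0730, -0.0730, 0)
Detected image corners:
  c0 = (486.011734, 296.213252) px
  c1 = (529.183972, 267.149252) px
  c2 = (529.499335, 184.905748) px
  c3 = (484.213597, 212.436254) px
Planar DLT: solve 8×8 A·h = b for H (H[2,2]=1):
  H  [+422.85360 +168.95403 +507.61811]
  H  [-137.07899 +646.12845 +240.91124]
  H  [+0.23675 +0.32333 +1.00000]
B = K⁻¹H; ‖b₁‖=0.764749, ‖b₂‖=0.764749; λ = 2/(‖b₁‖+‖b₂‖) = 1.307618, sign → tz>0 ⇒ λ=+1.307618
r₁ = λ·B[:,0] = (+0.89834,-0.31168,+0.30958); r₂ = λ·B[:,1] = (+0.16355,+0.89135,+0.42279)
r₃ = r₁×r₂ = (-0.40772,-0.32918,+0.85171); SVD([r₁ r₂ r₃]) → R = UVᵀ:
  R  [+0.89834 +0.16355 -0.40772]
  R  [-0.31168 +0.89135 -0.32918]
  R  [+0.30958 +0.42279 +0.85171]
t = (+0.46698, -0.02069, +1.30762) m
tr R = 2.641399; θ = arccos((tr R − 1)/2) = 0.608162 rad = 34.845°
axis k = ((R−Rᵀ)₃₂, (R−Rᵀ)₁₃, (R−Rᵀ)₂₁) / (2 sinθ) = (+0.658052, -0.627708, -0.415872)
rvec = θ·k = (+0.400203, -0.381748, -0.252918)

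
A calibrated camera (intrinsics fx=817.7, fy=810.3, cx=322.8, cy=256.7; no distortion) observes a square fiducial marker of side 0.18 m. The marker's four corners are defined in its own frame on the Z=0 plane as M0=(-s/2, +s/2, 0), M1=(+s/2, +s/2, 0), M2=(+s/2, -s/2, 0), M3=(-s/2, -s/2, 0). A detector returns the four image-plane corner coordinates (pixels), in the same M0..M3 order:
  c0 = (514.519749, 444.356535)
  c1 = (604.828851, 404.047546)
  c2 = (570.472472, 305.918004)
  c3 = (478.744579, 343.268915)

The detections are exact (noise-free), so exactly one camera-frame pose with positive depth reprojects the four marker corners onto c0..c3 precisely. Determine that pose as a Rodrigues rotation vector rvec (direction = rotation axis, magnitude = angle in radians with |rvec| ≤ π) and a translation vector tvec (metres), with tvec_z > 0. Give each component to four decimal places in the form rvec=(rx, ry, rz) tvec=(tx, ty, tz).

Intrinsics K: fx=817.7, fy=810.3, cx=322.8, cy=256.7
Marker side s = 0.18 m; corners in marker frame (Z=0):
  M0 = (-0.0900, +0.0900, 0)
  M1 = (+0.0900, +0.0900, 0)
  M2 = (+0.0900, -0.0900, 0)
  M3 = (-0.0900, -0.0900, 0)
Detected image corners:
  c0 = (514.519749, 444.356535) px
  c1 = (604.828851, 404.047546) px
  c2 = (570.472472, 305.918004) px
  c3 = (478.744579, 343.268915) px
Planar DLT: solve 8×8 A·h = b for H (H[2,2]=1):
  H  [+599.32872 +205.60766 +542.88074]
  H  [-151.04396 +560.75241 +374.18561]
  H  [+0.17279 +0.02003 +1.00000]
B = K⁻¹H; ‖b₁‖=0.727926, ‖b₂‖=0.727926; λ = 2/(‖b₁‖+‖b₂‖) = 1.373765, sign → tz>0 ⇒ λ=+1.373765
r₁ = λ·B[:,0] = (+0.91319,-0.33128,+0.23738); r₂ = λ·B[:,1] = (+0.33457,+0.94197,+0.02752)
r₃ = r₁×r₂ = (-0.23272,+0.05429,+0.97103); SVD([r₁ r₂ r₃]) → R = UVᵀ:
  R  [+0.91319 +0.33457 -0.23272]
  R  [-0.33128 +0.94197 +0.05429]
  R  [+0.23738 +0.02752 +0.97103]
t = (+0.36974, +0.19918, +1.37377) m
tr R = 2.826185; θ = arccos((tr R − 1)/2) = 0.419991 rad = 24.064°
axis k = ((R−Rᵀ)₃₂, (R−Rᵀ)₁₃, (R−Rᵀ)₂₁) / (2 sinθ) = (-0.032830, -0.576442, -0.816478)
rvec = θ·k = (-0.013788, -0.242101, -0.342914)

rvec=(-0.0138, -0.2421, -0.3429) tvec=(0.3697, 0.1992, 1.3738)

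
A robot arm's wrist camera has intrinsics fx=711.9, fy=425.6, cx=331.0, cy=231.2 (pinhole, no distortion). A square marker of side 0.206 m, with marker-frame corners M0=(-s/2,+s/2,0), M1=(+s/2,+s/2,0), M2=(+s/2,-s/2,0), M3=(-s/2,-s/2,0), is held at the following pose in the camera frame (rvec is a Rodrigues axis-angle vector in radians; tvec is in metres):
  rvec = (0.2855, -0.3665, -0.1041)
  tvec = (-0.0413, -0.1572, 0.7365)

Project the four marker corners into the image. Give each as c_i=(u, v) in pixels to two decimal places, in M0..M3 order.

c0=(202.67, 206.05) c1=(383.75, 191.66) c2=(378.39, 75.49) c3=(180.44, 79.12)

Intrinsics K: fx=711.9, fy=425.6, cx=331.0, cy=231.2
Marker side s = 0.206 m; corners in marker frame (Z=0):
  M0 = (-0.1030, +0.1030, 0)
  M1 = (+0.1030, +0.1030, 0)
  M2 = (+0.1030, -0.1030, 0)
  M3 = (-0.1030, -0.1030, 0)
rvec = (0.2855, -0.3665, -0.1041), |rvec| = θ = 0.47610 rad = 27.278°
Rodrigues: sinθ=0.45831, 1−cosθ=0.11121; R = I + sinθ·[k]× + (1−cosθ)·[k]×²:
    [+0.92878 +0.04887 -0.36739]
    [-0.15155 +0.95469 -0.25612]
    [+0.33823 +0.29355 +0.89411]
t = (-0.0413, -0.1572, 0.7365) m
M0: Pc = R·M0+t = (-0.13193, -0.04326, +0.73190); u = 711.9·(-0.13193)/0.73190 + 331.0 = 202.6745, v = 425.6·(-0.04326)/0.73190 + 231.2 = 206.0459
M1: Pc = R·M1+t = (+0.05940, -0.07448, +0.80157); u = 711.9·(+0.05940)/0.80157 + 331.0 = 383.7535, v = 425.6·(-0.07448)/0.80157 + 231.2 = 191.6564
M2: Pc = R·M2+t = (+0.04933, -0.27114, +0.74110); u = 711.9·(+0.04933)/0.74110 + 331.0 = 378.3866, v = 425.6·(-0.27114)/0.74110 + 231.2 = 75.4880
M3: Pc = R·M3+t = (-0.14200, -0.23992, +0.67143); u = 711.9·(-0.14200)/0.67143 + 331.0 = 180.4418, v = 425.6·(-0.23992)/0.67143 + 231.2 = 79.1184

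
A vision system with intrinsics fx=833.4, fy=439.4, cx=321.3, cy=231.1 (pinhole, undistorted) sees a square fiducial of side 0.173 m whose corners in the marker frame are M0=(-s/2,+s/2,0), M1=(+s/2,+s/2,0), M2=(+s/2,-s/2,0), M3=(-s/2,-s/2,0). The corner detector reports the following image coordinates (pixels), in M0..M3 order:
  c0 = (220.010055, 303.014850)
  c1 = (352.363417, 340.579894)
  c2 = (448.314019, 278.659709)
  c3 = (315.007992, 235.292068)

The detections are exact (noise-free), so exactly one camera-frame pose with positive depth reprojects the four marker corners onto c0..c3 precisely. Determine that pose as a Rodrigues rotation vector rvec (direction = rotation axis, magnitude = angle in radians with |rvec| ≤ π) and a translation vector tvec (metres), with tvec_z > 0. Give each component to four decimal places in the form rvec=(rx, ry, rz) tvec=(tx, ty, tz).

Intrinsics K: fx=833.4, fy=439.4, cx=321.3, cy=231.1
Marker side s = 0.173 m; corners in marker frame (Z=0):
  M0 = (-0.0865, +0.0865, 0)
  M1 = (+0.0865, +0.0865, 0)
  M2 = (+0.0865, -0.0865, 0)
  M3 = (-0.0865, -0.0865, 0)
Detected image corners:
  c0 = (220.010055, 303.014850) px
  c1 = (352.363417, 340.579894) px
  c2 = (448.314019, 278.659709) px
  c3 = (315.007992, 235.292068) px
Planar DLT: solve 8×8 A·h = b for H (H[2,2]=1):
  H  [+881.03614 -456.67309 +334.69490]
  H  [+331.68621 +456.77226 +290.78043]
  H  [+0.33931 +0.28534 +1.00000]
B = K⁻¹H; ‖b₁‖=1.142580, ‖b₂‖=1.142580; λ = 2/(‖b₁‖+‖b₂‖) = 0.875212, sign → tz>0 ⇒ λ=+0.875212
r₁ = λ·B[:,0] = (+0.81075,+0.50448,+0.29696); r₂ = λ·B[:,1] = (-0.57586,+0.77847,+0.24973)
r₃ = r₁×r₂ = (-0.10519,-0.37348,+0.92165); SVD([r₁ r₂ r₃]) → R = UVᵀ:
  R  [+0.81075 -0.57586 -0.10519]
  R  [+0.50448 +0.77847 -0.37348]
  R  [+0.29696 +0.24973 +0.92165]
t = (+0.01407, +0.11887, +0.87521) m
tr R = 2.510872; θ = arccos((tr R − 1)/2) = 0.714477 rad = 40.937°
axis k = ((R−Rᵀ)₃₂, (R−Rᵀ)₁₃, (R−Rᵀ)₂₁) / (2 sinθ) = (+0.475576, -0.306886, +0.824408)
rvec = θ·k = (+0.339788, -0.219263, +0.589021)

rvec=(0.3398, -0.2193, 0.5890) tvec=(0.0141, 0.1189, 0.8752)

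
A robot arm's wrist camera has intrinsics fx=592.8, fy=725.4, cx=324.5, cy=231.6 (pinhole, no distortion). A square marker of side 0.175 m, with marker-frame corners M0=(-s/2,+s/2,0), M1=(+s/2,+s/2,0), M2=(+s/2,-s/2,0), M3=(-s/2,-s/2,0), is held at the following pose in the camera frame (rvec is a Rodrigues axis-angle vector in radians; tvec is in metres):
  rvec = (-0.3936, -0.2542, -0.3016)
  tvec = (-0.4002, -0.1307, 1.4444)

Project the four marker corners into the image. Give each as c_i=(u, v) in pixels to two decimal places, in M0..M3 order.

Intrinsics K: fx=592.8, fy=725.4, cx=324.5, cy=231.6
Marker side s = 0.175 m; corners in marker frame (Z=0):
  M0 = (-0.0875, +0.0875, 0)
  M1 = (+0.0875, +0.0875, 0)
  M2 = (+0.0875, -0.0875, 0)
  M3 = (-0.0875, -0.0875, 0)
rvec = (-0.3936, -0.2542, -0.3016), |rvec| = θ = 0.55723 rad = 31.927°
Rodrigues: sinθ=0.52883, 1−cosθ=0.15127; R = I + sinθ·[k]× + (1−cosθ)·[k]×²:
    [+0.92420 +0.33498 -0.18341]
    [-0.23749 +0.88021 +0.41090]
    [+0.29908 -0.33619 +0.89304]
t = (-0.4002, -0.1307, 1.4444) m
M0: Pc = R·M0+t = (-0.45176, -0.03290, +1.38881); u = 592.8·(-0.45176)/1.38881 + 324.5 = 131.6724, v = 725.4·(-0.03290)/1.38881 + 231.6 = 214.4149
M1: Pc = R·M1+t = (-0.29002, -0.07446, +1.44115); u = 592.8·(-0.29002)/1.44115 + 324.5 = 205.2032, v = 725.4·(-0.07446)/1.44115 + 231.6 = 194.1197
M2: Pc = R·M2+t = (-0.34864, -0.22850, +1.49999); u = 592.8·(-0.34864)/1.49999 + 324.5 = 186.7151, v = 725.4·(-0.22850)/1.49999 + 231.6 = 121.0973
M3: Pc = R·M3+t = (-0.51038, -0.18694, +1.44765); u = 592.8·(-0.51038)/1.44765 + 324.5 = 115.5042, v = 725.4·(-0.18694)/1.44765 + 231.6 = 137.9275

c0=(131.67, 214.41) c1=(205.20, 194.12) c2=(186.72, 121.10) c3=(115.50, 137.93)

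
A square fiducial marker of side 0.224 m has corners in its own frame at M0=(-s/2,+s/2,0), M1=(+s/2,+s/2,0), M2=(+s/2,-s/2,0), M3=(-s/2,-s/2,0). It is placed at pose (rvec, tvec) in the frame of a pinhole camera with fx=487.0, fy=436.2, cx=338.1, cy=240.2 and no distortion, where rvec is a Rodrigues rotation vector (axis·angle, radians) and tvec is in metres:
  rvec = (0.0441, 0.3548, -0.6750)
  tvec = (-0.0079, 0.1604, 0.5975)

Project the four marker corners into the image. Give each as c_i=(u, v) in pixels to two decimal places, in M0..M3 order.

Intrinsics K: fx=487.0, fy=436.2, cx=338.1, cy=240.2
Marker side s = 0.224 m; corners in marker frame (Z=0):
  M0 = (-0.1120, +0.1120, 0)
  M1 = (+0.1120, +0.1120, 0)
  M2 = (+0.1120, -0.1120, 0)
  M3 = (-0.1120, -0.1120, 0)
rvec = (0.0441, 0.3548, -0.6750), |rvec| = θ = 0.76384 rad = 43.765°
Rodrigues: sinθ=0.69170, 1−cosθ=0.27782; R = I + sinθ·[k]× + (1−cosθ)·[k]×²:
    [+0.72311 +0.61870 +0.30712]
    [-0.60380 +0.78212 -0.15397]
    [-0.33547 -0.07410 +0.93913]
t = (-0.0079, 0.1604, 0.5975) m
M0: Pc = R·M0+t = (-0.01959, +0.31562, +0.62677); u = 487.0·(-0.01959)/0.62677 + 338.1 = 322.8756, v = 436.2·(+0.31562)/0.62677 + 240.2 = 459.8569
M1: Pc = R·M1+t = (+0.14238, +0.18037, +0.55163); u = 487.0·(+0.14238)/0.55163 + 338.1 = 463.8013, v = 436.2·(+0.18037)/0.55163 + 240.2 = 382.8293
M2: Pc = R·M2+t = (+0.00379, +0.00518, +0.56823); u = 487.0·(+0.00379)/0.56823 + 338.1 = 341.3516, v = 436.2·(+0.00518)/0.56823 + 240.2 = 244.1737
M3: Pc = R·M3+t = (-0.15818, +0.14043, +0.64337); u = 487.0·(-0.15818)/0.64337 + 338.1 = 218.3635, v = 436.2·(+0.14043)/0.64337 + 240.2 = 335.4087

c0=(322.88, 459.86) c1=(463.80, 382.83) c2=(341.35, 244.17) c3=(218.36, 335.41)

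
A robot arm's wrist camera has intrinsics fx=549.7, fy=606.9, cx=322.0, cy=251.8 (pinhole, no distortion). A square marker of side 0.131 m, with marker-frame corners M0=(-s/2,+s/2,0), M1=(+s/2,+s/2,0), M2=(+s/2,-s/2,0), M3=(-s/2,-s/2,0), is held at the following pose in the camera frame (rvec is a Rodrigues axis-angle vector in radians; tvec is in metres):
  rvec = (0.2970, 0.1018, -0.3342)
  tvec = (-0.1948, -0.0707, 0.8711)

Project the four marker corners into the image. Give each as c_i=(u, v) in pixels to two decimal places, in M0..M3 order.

c0=(178.66, 257.56) c1=(252.52, 229.85) c2=(220.81, 143.96) c3=(144.63, 174.72)

Intrinsics K: fx=549.7, fy=606.9, cx=322.0, cy=251.8
Marker side s = 0.131 m; corners in marker frame (Z=0):
  M0 = (-0.0655, +0.0655, 0)
  M1 = (+0.0655, +0.0655, 0)
  M2 = (+0.0655, -0.0655, 0)
  M3 = (-0.0655, -0.0655, 0)
rvec = (0.2970, 0.1018, -0.3342), |rvec| = θ = 0.45854 rad = 26.273°
Rodrigues: sinθ=0.44264, 1−cosθ=0.10330; R = I + sinθ·[k]× + (1−cosθ)·[k]×²:
    [+0.94004 +0.33747 +0.04950]
    [-0.30776 +0.90179 -0.30342]
    [-0.14704 +0.26999 +0.95157]
t = (-0.1948, -0.0707, 0.8711) m
M0: Pc = R·M0+t = (-0.23427, +0.00853, +0.89841); u = 549.7·(-0.23427)/0.89841 + 322.0 = 178.6616, v = 606.9·(+0.00853)/0.89841 + 251.8 = 257.5590
M1: Pc = R·M1+t = (-0.11112, -0.03179, +0.87915); u = 549.7·(-0.11112)/0.87915 + 322.0 = 252.5187, v = 606.9·(-0.03179)/0.87915 + 251.8 = 229.8540
M2: Pc = R·M2+t = (-0.15533, -0.14993, +0.84379); u = 549.7·(-0.15533)/0.84379 + 322.0 = 220.8062, v = 606.9·(-0.14993)/0.84379 + 251.8 = 143.9649
M3: Pc = R·M3+t = (-0.27848, -0.10961, +0.86305); u = 549.7·(-0.27848)/0.86305 + 322.0 = 144.6302, v = 606.9·(-0.10961)/0.86305 + 251.8 = 174.7221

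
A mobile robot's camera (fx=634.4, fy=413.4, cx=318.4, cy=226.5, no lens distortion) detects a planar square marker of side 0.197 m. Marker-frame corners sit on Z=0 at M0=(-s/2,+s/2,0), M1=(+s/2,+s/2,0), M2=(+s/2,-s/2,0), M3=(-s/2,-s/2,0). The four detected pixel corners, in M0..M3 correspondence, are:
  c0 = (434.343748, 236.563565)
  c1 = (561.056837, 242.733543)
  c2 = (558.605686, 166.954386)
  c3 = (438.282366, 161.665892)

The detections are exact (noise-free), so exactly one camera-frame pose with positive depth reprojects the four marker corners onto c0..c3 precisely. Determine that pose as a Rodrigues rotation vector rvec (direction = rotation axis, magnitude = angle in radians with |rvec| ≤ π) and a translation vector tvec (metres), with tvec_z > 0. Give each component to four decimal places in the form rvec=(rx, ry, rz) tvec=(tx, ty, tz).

rvec=(-0.2731, 0.0299, 0.0792) tvec=(0.2886, -0.0630, 1.0204)

Intrinsics K: fx=634.4, fy=413.4, cx=318.4, cy=226.5
Marker side s = 0.197 m; corners in marker frame (Z=0):
  M0 = (-0.0985, +0.0985, 0)
  M1 = (+0.0985, +0.0985, 0)
  M2 = (+0.0985, -0.0985, 0)
  M3 = (-0.0985, -0.0985, 0)
Detected image corners:
  c0 = (434.343748, 236.563565) px
  c1 = (561.056837, 242.733543) px
  c2 = (558.605686, 166.954386) px
  c3 = (438.282366, 161.665892) px
Planar DLT: solve 8×8 A·h = b for H (H[2,2]=1):
  H  [+606.94960 -134.74813 +497.84208]
  H  [+21.06551 +329.33295 +200.99301]
  H  [-0.03940 -0.26283 +1.00000]
B = K⁻¹H; ‖b₁‖=0.979991, ‖b₂‖=0.979991; λ = 2/(‖b₁‖+‖b₂‖) = 1.020418, sign → tz>0 ⇒ λ=+1.020418
r₁ = λ·B[:,0] = (+0.99645,+0.07403,-0.04021); r₂ = λ·B[:,1] = (-0.08213,+0.95986,-0.26820)
r₃ = r₁×r₂ = (+0.01874,+0.27055,+0.96252); SVD([r₁ r₂ r₃]) → R = UVᵀ:
  R  [+0.99645 -0.08213 +0.01874]
  R  [+0.07403 +0.95986 +0.27055]
  R  [-0.04021 -0.26820 +0.96252]
t = (+0.28863, -0.06296, +1.02042) m
tr R = 2.918825; θ = arccos((tr R − 1)/2) = 0.285885 rad = 16.380°
axis k = ((R−Rᵀ)₃₂, (R−Rᵀ)₁₃, (R−Rᵀ)₂₁) / (2 sinθ) = (-0.955205, +0.104520, +0.276873)
rvec = θ·k = (-0.273079, +0.029881, +0.079154)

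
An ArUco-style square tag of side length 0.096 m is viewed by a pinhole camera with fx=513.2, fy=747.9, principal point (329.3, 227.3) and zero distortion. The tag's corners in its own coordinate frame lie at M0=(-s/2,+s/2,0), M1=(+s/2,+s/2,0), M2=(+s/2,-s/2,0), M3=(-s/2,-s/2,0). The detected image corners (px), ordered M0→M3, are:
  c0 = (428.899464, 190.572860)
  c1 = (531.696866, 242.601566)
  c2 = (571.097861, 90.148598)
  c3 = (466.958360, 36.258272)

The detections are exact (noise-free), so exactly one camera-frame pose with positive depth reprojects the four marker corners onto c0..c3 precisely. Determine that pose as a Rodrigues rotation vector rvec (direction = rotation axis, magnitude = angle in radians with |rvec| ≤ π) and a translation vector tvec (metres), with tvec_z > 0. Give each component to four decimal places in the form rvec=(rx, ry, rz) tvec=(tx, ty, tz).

rvec=(0.0766, -0.0192, 0.3318) tvec=(0.1478, -0.0516, 0.4452)

Intrinsics K: fx=513.2, fy=747.9, cx=329.3, cy=227.3
Marker side s = 0.096 m; corners in marker frame (Z=0):
  M0 = (-0.0480, +0.0480, 0)
  M1 = (+0.0480, +0.0480, 0)
  M2 = (+0.0480, -0.0480, 0)
  M3 = (-0.0480, -0.0480, 0)
Detected image corners:
  c0 = (428.899464, 190.572860) px
  c1 = (531.696866, 242.601566) px
  c2 = (571.097861, 90.148598) px
  c3 = (466.958360, 36.258272) px
Planar DLT: solve 8×8 A·h = b for H (H[2,2]=1):
  H  [+1113.04082 -322.73550 +499.68839]
  H  [+561.46933 +1620.31617 +140.57985]
  H  [+0.07064 +0.16156 +1.00000]
B = K⁻¹H; ‖b₁‖=2.246339, ‖b₂‖=2.246339; λ = 2/(‖b₁‖+‖b₂‖) = 0.445169, sign → tz>0 ⇒ λ=+0.445169
r₁ = λ·B[:,0] = (+0.94531,+0.32464,+0.03145); r₂ = λ·B[:,1] = (-0.32610,+0.94259,+0.07192)
r₃ = r₁×r₂ = (-0.00629,-0.07824,+0.99691); SVD([r₁ r₂ r₃]) → R = UVᵀ:
  R  [+0.94531 -0.32610 -0.00629]
  R  [+0.32464 +0.94259 -0.07824]
  R  [+0.03145 +0.07192 +0.99691]
t = (+0.14780, -0.05162, +0.44517) m
tr R = 2.884823; θ = arccos((tr R − 1)/2) = 0.341028 rad = 19.539°
axis k = ((R−Rᵀ)₃₂, (R−Rᵀ)₁₃, (R−Rᵀ)₂₁) / (2 sinθ) = (+0.224491, -0.056426, +0.972841)
rvec = θ·k = (+0.076558, -0.019243, +0.331766)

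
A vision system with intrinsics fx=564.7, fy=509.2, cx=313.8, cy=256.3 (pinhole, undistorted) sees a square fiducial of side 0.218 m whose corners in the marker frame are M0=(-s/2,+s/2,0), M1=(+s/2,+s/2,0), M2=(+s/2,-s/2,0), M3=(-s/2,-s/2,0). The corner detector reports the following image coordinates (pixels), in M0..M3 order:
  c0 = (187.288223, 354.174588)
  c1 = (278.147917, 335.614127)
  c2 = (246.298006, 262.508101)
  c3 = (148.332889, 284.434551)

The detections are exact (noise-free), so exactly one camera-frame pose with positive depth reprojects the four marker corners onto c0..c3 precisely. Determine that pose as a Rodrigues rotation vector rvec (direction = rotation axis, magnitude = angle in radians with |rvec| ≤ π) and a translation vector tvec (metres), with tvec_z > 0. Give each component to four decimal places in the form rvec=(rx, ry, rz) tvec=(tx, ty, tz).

rvec=(0.5100, 0.0685, -0.2685) tvec=(-0.2143, 0.1314, 1.2272)

Intrinsics K: fx=564.7, fy=509.2, cx=313.8, cy=256.3
Marker side s = 0.218 m; corners in marker frame (Z=0):
  M0 = (-0.1090, +0.1090, 0)
  M1 = (+0.1090, +0.1090, 0)
  M2 = (+0.1090, -0.1090, 0)
  M3 = (-0.1090, -0.1090, 0)
Detected image corners:
  c0 = (187.288223, 354.174588) px
  c1 = (278.147917, 335.614127) px
  c2 = (246.298006, 262.508101) px
  c3 = (148.332889, 284.434551) px
Planar DLT: solve 8×8 A·h = b for H (H[2,2]=1):
  H  [+409.40063 +245.44113 +215.20986]
  H  [-125.60743 +446.67796 +310.80080]
  H  [-0.10697 +0.38534 +1.00000]
B = K⁻¹H; ‖b₁‖=0.814834, ‖b₂‖=0.814834; λ = 2/(‖b₁‖+‖b₂‖) = 1.227244, sign → tz>0 ⇒ λ=+1.227244
r₁ = λ·B[:,0] = (+0.96268,-0.23666,-0.13127); r₂ = λ·B[:,1] = (+0.27062,+0.83853,+0.47290)
r₃ = r₁×r₂ = (-0.00184,-0.49078,+0.87128); SVD([r₁ r₂ r₃]) → R = UVᵀ:
  R  [+0.96268 +0.27062 -0.00184]
  R  [-0.23666 +0.83853 -0.49078]
  R  [-0.13127 +0.47290 +0.87128]
t = (-0.21426, +0.13135, +1.22724) m
tr R = 2.672493; θ = arccos((tr R − 1)/2) = 0.580394 rad = 33.254°
axis k = ((R−Rᵀ)₃₂, (R−Rᵀ)₁₃, (R−Rᵀ)₂₁) / (2 sinθ) = (+0.878705, +0.118019, -0.462547)
rvec = θ·k = (+0.509995, +0.068498, -0.268459)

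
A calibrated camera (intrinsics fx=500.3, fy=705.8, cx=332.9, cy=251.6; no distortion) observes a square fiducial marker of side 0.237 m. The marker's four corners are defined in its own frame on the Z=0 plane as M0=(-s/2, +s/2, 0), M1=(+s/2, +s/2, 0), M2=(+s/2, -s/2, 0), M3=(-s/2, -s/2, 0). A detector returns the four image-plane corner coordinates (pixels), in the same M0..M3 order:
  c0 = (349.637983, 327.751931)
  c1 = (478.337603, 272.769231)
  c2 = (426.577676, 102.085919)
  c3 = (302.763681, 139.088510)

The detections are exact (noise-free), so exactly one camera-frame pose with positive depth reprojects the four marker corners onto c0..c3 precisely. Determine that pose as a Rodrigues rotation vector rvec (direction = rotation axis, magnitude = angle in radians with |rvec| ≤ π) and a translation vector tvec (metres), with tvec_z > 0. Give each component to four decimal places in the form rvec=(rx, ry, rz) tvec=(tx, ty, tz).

Intrinsics K: fx=500.3, fy=705.8, cx=332.9, cy=251.6
Marker side s = 0.237 m; corners in marker frame (Z=0):
  M0 = (-0.1185, +0.1185, 0)
  M1 = (+0.1185, +0.1185, 0)
  M2 = (+0.1185, -0.1185, 0)
  M3 = (-0.1185, -0.1185, 0)
Detected image corners:
  c0 = (349.637983, 327.751931) px
  c1 = (478.337603, 272.769231) px
  c2 = (426.577676, 102.085919) px
  c3 = (302.763681, 139.088510) px
Planar DLT: solve 8×8 A·h = b for H (H[2,2]=1):
  H  [+667.01965 +92.34669 +391.04469]
  H  [-119.94257 +693.77626 +206.30504]
  H  [+0.34586 -0.29837 +1.00000]
B = K⁻¹H; ‖b₁‖=1.192660, ‖b₂‖=1.192660; λ = 2/(‖b₁‖+‖b₂‖) = 0.838462, sign → tz>0 ⇒ λ=+0.838462
r₁ = λ·B[:,0] = (+0.92491,-0.24586,+0.28999); r₂ = λ·B[:,1] = (+0.32123,+0.91336,-0.25017)
r₃ = r₁×r₂ = (-0.20336,+0.32454,+0.92375); SVD([r₁ r₂ r₃]) → R = UVᵀ:
  R  [+0.92491 +0.32123 -0.20336]
  R  [-0.24586 +0.91336 +0.32454]
  R  [+0.28999 -0.25017 +0.92375]
t = (+0.09745, -0.05381, +0.83846) m
tr R = 2.762018; θ = arccos((tr R − 1)/2) = 0.492805 rad = 28.236°
axis k = ((R−Rᵀ)₃₂, (R−Rᵀ)₁₃, (R−Rᵀ)₂₁) / (2 sinθ) = (-0.607395, -0.521406, -0.599339)
rvec = θ·k = (-0.299327, -0.256952, -0.295357)

rvec=(-0.2993, -0.2570, -0.2954) tvec=(0.0974, -0.0538, 0.8385)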